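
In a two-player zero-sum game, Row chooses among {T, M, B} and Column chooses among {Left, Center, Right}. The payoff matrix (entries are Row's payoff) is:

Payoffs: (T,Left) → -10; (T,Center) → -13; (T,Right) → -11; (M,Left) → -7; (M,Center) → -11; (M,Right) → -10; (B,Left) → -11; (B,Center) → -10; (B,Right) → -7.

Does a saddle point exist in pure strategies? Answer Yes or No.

No

Row minima: T → -13, M → -11, B → -11; maximin = -11.
Column maxima: Left → -7, Center → -10, Right → -7; minimax = -10.
-11 ≠ -10, so no pure-strategy equilibrium exists.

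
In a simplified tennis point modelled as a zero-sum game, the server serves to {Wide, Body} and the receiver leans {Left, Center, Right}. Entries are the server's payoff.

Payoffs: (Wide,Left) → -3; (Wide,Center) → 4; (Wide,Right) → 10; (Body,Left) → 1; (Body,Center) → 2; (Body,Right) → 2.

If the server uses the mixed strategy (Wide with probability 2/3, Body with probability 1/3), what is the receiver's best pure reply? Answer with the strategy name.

If the receiver plays Left, the server's expected payoff is (2/3)·(-3) + (1/3)·1 = -5/3.
If the receiver plays Center, the server's expected payoff is (2/3)·4 + (1/3)·2 = 10/3.
If the receiver plays Right, the server's expected payoff is (2/3)·10 + (1/3)·2 = 22/3.
The receiver minimizes the server's payoff; the smallest is -5/3, so the best response is Left.

Left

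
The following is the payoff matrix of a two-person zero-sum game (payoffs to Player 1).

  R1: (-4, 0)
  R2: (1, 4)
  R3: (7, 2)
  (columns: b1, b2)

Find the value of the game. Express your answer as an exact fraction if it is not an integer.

Row minima: R1 → -4, R2 → 1, R3 → 2; maximin = 2.
Column maxima: b1 → 7, b2 → 4; minimax = 4.
2 ≠ 4, so there is no saddle point; optimal play is mixed.
R1 is strictly dominated by R2, so Player 1 never plays it.
On the remaining 2×2 (R2, R3 vs b1, b2):
Let Player 1 play R2 with probability p. Expected payoff against b1: 1p + 7(1−p) = −6p + 7; against b2: 4p + 2(1−p) = 2p + 2.
Setting these equal: −6p + 7 = 2p + 2 ⇒ −8p = -5 ⇒ p = 5/8, and the value is (-6)·(5/8) + 7 = 13/4.
For Player 2: with q = P(b1), equating R2's and R3's payoffs gives −3q + 4 = 5q + 2 ⇒ q = 1/4.

13/4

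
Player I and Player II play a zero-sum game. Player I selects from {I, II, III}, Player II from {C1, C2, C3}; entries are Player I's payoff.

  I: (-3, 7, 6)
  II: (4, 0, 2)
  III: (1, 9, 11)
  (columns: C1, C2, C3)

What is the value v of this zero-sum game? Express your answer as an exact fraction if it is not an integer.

3

Row minima: I → -3, II → 0, III → 1; maximin = 1.
Column maxima: C1 → 4, C2 → 9, C3 → 11; minimax = 4.
1 ≠ 4, so there is no saddle point; optimal play is mixed.
I is strictly dominated by III, so Player I never plays it.
With I eliminated, C3 is strictly dominated by C2 (it gives Player I strictly more in every remaining row), so Player II never plays it.
On the remaining 2×2 (II, III vs C1, C2):
Let Player I play II with probability p. Expected payoff against C1: 4p + 1(1−p) = 3p + 1; against C2: 0p + 9(1−p) = −9p + 9.
Setting these equal: 3p + 1 = −9p + 9 ⇒ 12p = 8 ⇒ p = 2/3, and the value is (3)·(2/3) + 1 = 3.
For Player II: with q = P(C1), equating II's and III's payoffs gives 4q = −8q + 9 ⇒ q = 3/4.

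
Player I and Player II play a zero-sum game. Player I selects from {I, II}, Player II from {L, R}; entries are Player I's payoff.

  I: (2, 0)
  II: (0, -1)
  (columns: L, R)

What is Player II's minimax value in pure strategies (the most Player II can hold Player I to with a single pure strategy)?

0

Column maxima: L → 2, R → 0.
The smallest of these is 0.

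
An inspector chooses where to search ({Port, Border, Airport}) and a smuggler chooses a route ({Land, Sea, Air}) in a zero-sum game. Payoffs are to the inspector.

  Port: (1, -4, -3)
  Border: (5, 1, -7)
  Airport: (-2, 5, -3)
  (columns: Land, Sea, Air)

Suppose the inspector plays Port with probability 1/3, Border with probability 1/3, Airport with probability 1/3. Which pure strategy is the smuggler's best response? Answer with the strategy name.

Air

If the smuggler plays Land, the inspector's expected payoff is (1/3)·1 + (1/3)·5 + (1/3)·(-2) = 4/3.
If the smuggler plays Sea, the inspector's expected payoff is (1/3)·(-4) + (1/3)·1 + (1/3)·5 = 2/3.
If the smuggler plays Air, the inspector's expected payoff is (1/3)·(-3) + (1/3)·(-7) + (1/3)·(-3) = -13/3.
The smuggler minimizes the inspector's payoff; the smallest is -13/3, so the best response is Air.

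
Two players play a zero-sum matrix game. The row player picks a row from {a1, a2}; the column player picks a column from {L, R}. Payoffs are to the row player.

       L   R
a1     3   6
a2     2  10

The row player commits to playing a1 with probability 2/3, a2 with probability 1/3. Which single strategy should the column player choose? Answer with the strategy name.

L

If the column player plays L, the row player's expected payoff is (2/3)·3 + (1/3)·2 = 8/3.
If the column player plays R, the row player's expected payoff is (2/3)·6 + (1/3)·10 = 22/3.
The column player minimizes the row player's payoff; the smallest is 8/3, so the best response is L.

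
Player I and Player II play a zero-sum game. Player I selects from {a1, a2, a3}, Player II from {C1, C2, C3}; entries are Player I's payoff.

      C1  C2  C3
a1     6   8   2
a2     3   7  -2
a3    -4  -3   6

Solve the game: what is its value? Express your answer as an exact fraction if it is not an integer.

22/7

Row minima: a1 → 2, a2 → -2, a3 → -4; maximin = 2.
Column maxima: C1 → 6, C2 → 8, C3 → 6; minimax = 6.
2 ≠ 6, so there is no saddle point; optimal play is mixed.
a2 is strictly dominated by a1, so Player I never plays it.
C2 is strictly dominated by C1 (it gives Player I strictly more in every row), so Player II never plays it.
On the remaining 2×2 (a1, a3 vs C1, C3):
Let Player I play a1 with probability p. Expected payoff against C1: 6p + (-4)(1−p) = 10p − 4; against C3: 2p + 6(1−p) = −4p + 6.
Setting these equal: 10p − 4 = −4p + 6 ⇒ 14p = 10 ⇒ p = 5/7, and the value is (10)·(5/7) − 4 = 22/7.
For Player II: with q = P(C1), equating a1's and a3's payoffs gives 4q + 2 = −10q + 6 ⇒ q = 2/7.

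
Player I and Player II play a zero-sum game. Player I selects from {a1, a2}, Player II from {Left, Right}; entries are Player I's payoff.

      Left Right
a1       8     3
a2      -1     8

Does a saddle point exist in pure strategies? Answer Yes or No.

Row minima: a1 → 3, a2 → -1; maximin = 3.
Column maxima: Left → 8, Right → 8; minimax = 8.
3 ≠ 8, so no pure-strategy equilibrium exists.

No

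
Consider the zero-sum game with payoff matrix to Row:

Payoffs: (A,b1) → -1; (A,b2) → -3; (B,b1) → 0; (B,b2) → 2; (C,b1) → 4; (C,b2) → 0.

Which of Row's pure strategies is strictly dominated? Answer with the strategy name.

A

B gives a strictly higher payoff than A against every column: 0 > -1, 2 > -3.
So A is strictly dominated and Row never plays it.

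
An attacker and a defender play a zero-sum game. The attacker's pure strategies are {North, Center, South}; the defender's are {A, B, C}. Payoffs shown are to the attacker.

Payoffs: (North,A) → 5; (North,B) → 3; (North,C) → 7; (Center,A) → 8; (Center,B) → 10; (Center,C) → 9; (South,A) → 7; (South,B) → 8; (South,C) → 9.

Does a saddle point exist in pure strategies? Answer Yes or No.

Yes

Row minima: North → 3, Center → 8, South → 7; maximin = 8.
Column maxima: A → 8, B → 10, C → 9; minimax = 8.
maximin = minimax = 8, so a saddle point exists.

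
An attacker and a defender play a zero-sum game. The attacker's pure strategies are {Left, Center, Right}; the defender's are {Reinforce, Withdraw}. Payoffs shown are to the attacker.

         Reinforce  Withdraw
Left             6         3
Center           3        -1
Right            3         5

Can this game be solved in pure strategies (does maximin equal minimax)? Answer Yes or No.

No

Row minima: Left → 3, Center → -1, Right → 3; maximin = 3.
Column maxima: Reinforce → 6, Withdraw → 5; minimax = 5.
3 ≠ 5, so no pure-strategy equilibrium exists.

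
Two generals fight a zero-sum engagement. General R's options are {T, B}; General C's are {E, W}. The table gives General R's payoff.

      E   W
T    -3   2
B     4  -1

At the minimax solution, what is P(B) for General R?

1/2

Row minima: T → -3, B → -1; maximin = -1.
Column maxima: E → 4, W → 2; minimax = 2.
-1 ≠ 2, so there is no saddle point; optimal play is mixed.
Let General R play T with probability p. Expected payoff against E: (-3)p + 4(1−p) = −7p + 4; against W: 2p + (-1)(1−p) = 3p − 1.
Setting these equal: −7p + 4 = 3p − 1 ⇒ −10p = -5 ⇒ p = 1/2, and the value is (-7)·(1/2) + 4 = 1/2.
For General C: with q = P(E), equating T's and B's payoffs gives −5q + 2 = 5q − 1 ⇒ q = 3/10.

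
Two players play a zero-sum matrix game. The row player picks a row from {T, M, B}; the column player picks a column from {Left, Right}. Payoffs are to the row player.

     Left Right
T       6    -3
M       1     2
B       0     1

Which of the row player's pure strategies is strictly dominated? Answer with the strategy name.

B

M gives a strictly higher payoff than B against every column: 1 > 0, 2 > 1.
So B is strictly dominated and the row player never plays it.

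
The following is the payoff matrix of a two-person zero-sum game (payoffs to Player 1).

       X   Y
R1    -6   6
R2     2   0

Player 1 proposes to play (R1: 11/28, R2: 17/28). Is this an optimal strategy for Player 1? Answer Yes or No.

No

Against X this mix gives (11/28)·(-6) + (17/28)·2 = -8/7.
Against Y this mix gives (11/28)·6 + (17/28)·0 = 33/14.
Player 2 will play X, holding Player 1 to -8/7. Shifting weight toward the row that does better against X would raise this floor (the equalizing mix achieves 6/7 against both X and Y), so the proposed strategy is not optimal.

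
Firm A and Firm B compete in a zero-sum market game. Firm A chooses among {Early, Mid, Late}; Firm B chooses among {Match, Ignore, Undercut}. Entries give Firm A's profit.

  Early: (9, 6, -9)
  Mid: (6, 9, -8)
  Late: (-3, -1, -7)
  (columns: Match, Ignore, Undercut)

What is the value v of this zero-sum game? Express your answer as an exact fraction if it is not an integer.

-7

Row minima: Early → -9, Mid → -8, Late → -7; maximin = -7.
Column maxima: Match → 9, Ignore → 9, Undercut → -7; minimax = -7.
Since maximin = minimax = -7, there is a saddle point and the value is -7.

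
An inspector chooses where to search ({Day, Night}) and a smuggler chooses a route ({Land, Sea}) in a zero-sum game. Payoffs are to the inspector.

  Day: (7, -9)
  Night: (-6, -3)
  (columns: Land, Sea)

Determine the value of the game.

-75/19

Row minima: Day → -9, Night → -6; maximin = -6.
Column maxima: Land → 7, Sea → -3; minimax = -3.
-6 ≠ -3, so there is no saddle point; optimal play is mixed.
Let the inspector play Day with probability p. Expected payoff against Land: 7p + (-6)(1−p) = 13p − 6; against Sea: (-9)p + (-3)(1−p) = −6p − 3.
Setting these equal: 13p − 6 = −6p − 3 ⇒ 19p = 3 ⇒ p = 3/19, and the value is (13)·(3/19) − 6 = -75/19.
For the smuggler: with q = P(Land), equating Day's and Night's payoffs gives 16q − 9 = −3q − 3 ⇒ q = 6/19.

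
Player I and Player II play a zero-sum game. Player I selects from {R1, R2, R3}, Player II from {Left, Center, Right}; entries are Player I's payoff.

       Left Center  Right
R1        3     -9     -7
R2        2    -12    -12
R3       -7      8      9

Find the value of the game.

Row minima: R1 → -9, R2 → -12, R3 → -7; maximin = -7.
Column maxima: Left → 3, Center → 8, Right → 9; minimax = 3.
-7 ≠ 3, so there is no saddle point; optimal play is mixed.
R2 is strictly dominated by R1, so Player I never plays it.
With R2 eliminated, Right is strictly dominated by Center (it gives Player I strictly more in every remaining row), so Player II never plays it.
On the remaining 2×2 (R1, R3 vs Left, Center):
Let Player I play R1 with probability p. Expected payoff against Left: 3p + (-7)(1−p) = 10p − 7; against Center: (-9)p + 8(1−p) = −17p + 8.
Setting these equal: 10p − 7 = −17p + 8 ⇒ 27p = 15 ⇒ p = 5/9, and the value is (10)·(5/9) − 7 = -13/9.
For Player II: with q = P(Left), equating R1's and R3's payoffs gives 12q − 9 = −15q + 8 ⇒ q = 17/27.

-13/9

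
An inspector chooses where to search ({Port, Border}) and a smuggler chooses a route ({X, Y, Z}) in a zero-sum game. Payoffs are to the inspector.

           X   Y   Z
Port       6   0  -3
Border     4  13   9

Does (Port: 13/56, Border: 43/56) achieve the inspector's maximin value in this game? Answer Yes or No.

No

Against X this mix gives (13/56)·6 + (43/56)·4 = 125/28.
Against Y this mix gives (13/56)·0 + (43/56)·13 = 559/56.
Against Z this mix gives (13/56)·(-3) + (43/56)·9 = 87/14.
The smuggler will play X, holding the inspector to 125/28. Shifting weight toward the row that does better against X would raise this floor (the equalizing mix achieves 33/7 against both X and Z), so the proposed strategy is not optimal.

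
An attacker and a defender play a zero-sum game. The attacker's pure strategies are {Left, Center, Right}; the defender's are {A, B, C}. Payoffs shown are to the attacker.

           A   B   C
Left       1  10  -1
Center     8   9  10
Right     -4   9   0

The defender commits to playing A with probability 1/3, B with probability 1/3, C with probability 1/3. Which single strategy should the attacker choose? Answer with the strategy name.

Center

Expected payoff of Left: (1/3)·1 + (1/3)·10 + (1/3)·(-1) = 10/3.
Expected payoff of Center: (1/3)·8 + (1/3)·9 + (1/3)·10 = 9.
Expected payoff of Right: (1/3)·(-4) + (1/3)·9 + (1/3)·0 = 5/3.
The largest is 9, so the attacker's best response is Center.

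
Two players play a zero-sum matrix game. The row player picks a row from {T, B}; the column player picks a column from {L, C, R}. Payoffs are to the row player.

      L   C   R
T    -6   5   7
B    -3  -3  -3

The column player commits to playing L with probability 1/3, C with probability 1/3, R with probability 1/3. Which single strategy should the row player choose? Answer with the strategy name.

T

Expected payoff of T: (1/3)·(-6) + (1/3)·5 + (1/3)·7 = 2.
Expected payoff of B: (1/3)·(-3) + (1/3)·(-3) + (1/3)·(-3) = -3.
The largest is 2, so the row player's best response is T.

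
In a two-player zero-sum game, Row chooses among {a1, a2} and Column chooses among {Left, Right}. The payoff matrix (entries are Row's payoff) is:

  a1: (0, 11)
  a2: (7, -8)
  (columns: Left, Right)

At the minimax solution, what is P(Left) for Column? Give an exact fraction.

19/26

Row minima: a1 → 0, a2 → -8; maximin = 0.
Column maxima: Left → 7, Right → 11; minimax = 7.
0 ≠ 7, so there is no saddle point; optimal play is mixed.
Let Row play a1 with probability p. Expected payoff against Left: 0p + 7(1−p) = −7p + 7; against Right: 11p + (-8)(1−p) = 19p − 8.
Setting these equal: −7p + 7 = 19p − 8 ⇒ −26p = -15 ⇒ p = 15/26, and the value is (-7)·(15/26) + 7 = 77/26.
For Column: with q = P(Left), equating a1's and a2's payoffs gives −11q + 11 = 15q − 8 ⇒ q = 19/26.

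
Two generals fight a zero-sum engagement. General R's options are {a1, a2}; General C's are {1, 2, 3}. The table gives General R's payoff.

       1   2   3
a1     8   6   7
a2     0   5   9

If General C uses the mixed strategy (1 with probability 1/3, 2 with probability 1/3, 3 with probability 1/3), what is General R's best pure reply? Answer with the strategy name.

Expected payoff of a1: (1/3)·8 + (1/3)·6 + (1/3)·7 = 7.
Expected payoff of a2: (1/3)·0 + (1/3)·5 + (1/3)·9 = 14/3.
The largest is 7, so General R's best response is a1.

a1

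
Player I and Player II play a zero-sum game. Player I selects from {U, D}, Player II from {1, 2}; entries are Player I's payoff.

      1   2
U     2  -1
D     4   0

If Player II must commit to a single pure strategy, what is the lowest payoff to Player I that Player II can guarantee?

Column maxima: 1 → 4, 2 → 0.
The smallest of these is 0.

0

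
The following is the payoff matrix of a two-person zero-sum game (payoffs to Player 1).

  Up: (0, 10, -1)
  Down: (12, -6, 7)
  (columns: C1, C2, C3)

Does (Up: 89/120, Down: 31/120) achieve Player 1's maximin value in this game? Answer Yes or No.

No

Against C1 this mix gives (89/120)·0 + (31/120)·12 = 31/10.
Against C2 this mix gives (89/120)·10 + (31/120)·(-6) = 88/15.
Against C3 this mix gives (89/120)·(-1) + (31/120)·7 = 16/15.
Player 2 will play C3, holding Player 1 to 16/15. Shifting weight toward the row that does better against C3 would raise this floor (the equalizing mix achieves 8/3 against both C3 and C2), so the proposed strategy is not optimal.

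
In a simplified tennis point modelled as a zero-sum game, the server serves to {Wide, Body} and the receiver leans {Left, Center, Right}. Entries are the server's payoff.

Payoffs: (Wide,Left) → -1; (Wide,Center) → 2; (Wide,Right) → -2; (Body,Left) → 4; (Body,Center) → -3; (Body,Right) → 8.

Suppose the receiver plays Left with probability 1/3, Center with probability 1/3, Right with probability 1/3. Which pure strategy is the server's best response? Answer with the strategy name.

Body

Expected payoff of Wide: (1/3)·(-1) + (1/3)·2 + (1/3)·(-2) = -1/3.
Expected payoff of Body: (1/3)·4 + (1/3)·(-3) + (1/3)·8 = 3.
The largest is 3, so the server's best response is Body.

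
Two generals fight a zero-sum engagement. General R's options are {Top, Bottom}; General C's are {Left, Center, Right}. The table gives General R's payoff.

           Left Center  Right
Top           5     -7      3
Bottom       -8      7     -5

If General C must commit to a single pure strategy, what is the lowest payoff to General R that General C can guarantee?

Column maxima: Left → 5, Center → 7, Right → 3.
The smallest of these is 3.

3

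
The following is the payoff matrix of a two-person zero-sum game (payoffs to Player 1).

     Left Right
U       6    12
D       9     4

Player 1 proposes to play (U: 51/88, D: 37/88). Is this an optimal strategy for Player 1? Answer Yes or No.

No

Against Left this mix gives (51/88)·6 + (37/88)·9 = 639/88.
Against Right this mix gives (51/88)·12 + (37/88)·4 = 95/11.
Player 2 will play Left, holding Player 1 to 639/88. Shifting weight toward the row that does better against Left would raise this floor (the equalizing mix achieves 84/11 against both Left and Right), so the proposed strategy is not optimal.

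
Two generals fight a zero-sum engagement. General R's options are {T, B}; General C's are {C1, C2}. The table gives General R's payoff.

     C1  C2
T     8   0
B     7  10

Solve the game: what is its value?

Row minima: T → 0, B → 7; maximin = 7.
Column maxima: C1 → 8, C2 → 10; minimax = 8.
7 ≠ 8, so there is no saddle point; optimal play is mixed.
Let General R play T with probability p. Expected payoff against C1: 8p + 7(1−p) = p + 7; against C2: 0p + 10(1−p) = −10p + 10.
Setting these equal: p + 7 = −10p + 10 ⇒ 11p = 3 ⇒ p = 3/11, and the value is (1)·(3/11) + 7 = 80/11.
For General C: with q = P(C1), equating T's and B's payoffs gives 8q = −3q + 10 ⇒ q = 10/11.

80/11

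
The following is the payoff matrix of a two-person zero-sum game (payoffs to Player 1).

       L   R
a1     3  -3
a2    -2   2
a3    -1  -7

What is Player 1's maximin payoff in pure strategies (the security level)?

-2

Row minima: a1 → -3, a2 → -2, a3 → -7.
The best of these is -2.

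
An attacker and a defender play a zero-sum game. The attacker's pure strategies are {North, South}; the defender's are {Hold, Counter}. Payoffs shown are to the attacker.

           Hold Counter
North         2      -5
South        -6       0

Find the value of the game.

Row minima: North → -5, South → -6; maximin = -5.
Column maxima: Hold → 2, Counter → 0; minimax = 0.
-5 ≠ 0, so there is no saddle point; optimal play is mixed.
Let the attacker play North with probability p. Expected payoff against Hold: 2p + (-6)(1−p) = 8p − 6; against Counter: (-5)p + 0(1−p) = −5p.
Setting these equal: 8p − 6 = −5p ⇒ 13p = 6 ⇒ p = 6/13, and the value is (8)·(6/13) − 6 = -30/13.
For the defender: with q = P(Hold), equating North's and South's payoffs gives 7q − 5 = −6q ⇒ q = 5/13.

-30/13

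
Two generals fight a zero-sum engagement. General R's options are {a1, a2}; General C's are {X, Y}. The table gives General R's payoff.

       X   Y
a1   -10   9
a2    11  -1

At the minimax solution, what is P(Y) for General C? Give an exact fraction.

21/31

Row minima: a1 → -10, a2 → -1; maximin = -1.
Column maxima: X → 11, Y → 9; minimax = 9.
-1 ≠ 9, so there is no saddle point; optimal play is mixed.
Let General R play a1 with probability p. Expected payoff against X: (-10)p + 11(1−p) = −21p + 11; against Y: 9p + (-1)(1−p) = 10p − 1.
Setting these equal: −21p + 11 = 10p − 1 ⇒ −31p = -12 ⇒ p = 12/31, and the value is (-21)·(12/31) + 11 = 89/31.
For General C: with q = P(X), equating a1's and a2's payoffs gives −19q + 9 = 12q − 1 ⇒ q = 10/31.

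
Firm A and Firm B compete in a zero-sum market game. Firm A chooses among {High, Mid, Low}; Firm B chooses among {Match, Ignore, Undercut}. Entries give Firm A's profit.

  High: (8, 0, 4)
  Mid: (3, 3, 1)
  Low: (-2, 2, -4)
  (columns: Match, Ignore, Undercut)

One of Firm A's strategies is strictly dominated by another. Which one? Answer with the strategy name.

Low

Mid gives a strictly higher payoff than Low against every column: 3 > -2, 3 > 2, 1 > -4.
So Low is strictly dominated and Firm A never plays it.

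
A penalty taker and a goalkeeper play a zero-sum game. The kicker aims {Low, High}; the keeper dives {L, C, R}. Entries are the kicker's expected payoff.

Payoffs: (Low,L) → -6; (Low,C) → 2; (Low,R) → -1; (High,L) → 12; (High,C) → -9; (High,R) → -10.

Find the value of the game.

-8/3

Row minima: Low → -6, High → -10; maximin = -6.
Column maxima: L → 12, C → 2, R → -1; minimax = -1.
-6 ≠ -1, so there is no saddle point; optimal play is mixed.
C is strictly dominated by R (it gives the kicker strictly more in every row), so the keeper never plays it.
On the remaining 2×2 (Low, High vs L, R):
Let the kicker play Low with probability p. Expected payoff against L: (-6)p + 12(1−p) = −18p + 12; against R: (-1)p + (-10)(1−p) = 9p − 10.
Setting these equal: −18p + 12 = 9p − 10 ⇒ −27p = -22 ⇒ p = 22/27, and the value is (-18)·(22/27) + 12 = -8/3.
For the keeper: with q = P(L), equating Low's and High's payoffs gives −5q − 1 = 22q − 10 ⇒ q = 1/3.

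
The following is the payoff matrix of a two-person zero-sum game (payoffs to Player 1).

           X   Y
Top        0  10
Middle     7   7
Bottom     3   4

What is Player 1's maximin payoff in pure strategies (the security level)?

7

Row minima: Top → 0, Middle → 7, Bottom → 3.
The best of these is 7.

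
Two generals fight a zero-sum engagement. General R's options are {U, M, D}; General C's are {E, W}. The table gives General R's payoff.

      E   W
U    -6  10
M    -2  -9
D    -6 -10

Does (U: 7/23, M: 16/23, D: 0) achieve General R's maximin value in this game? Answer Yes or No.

Against E this mix gives (7/23)·(-6) + (16/23)·(-2) = -74/23.
Against W this mix gives (7/23)·10 + (16/23)·(-9) = -74/23.
All of General C's active replies (E, W) yield -74/23, and no column does worse for General R. The mix makes General C indifferent and guarantees -74/23, so it is optimal.

Yes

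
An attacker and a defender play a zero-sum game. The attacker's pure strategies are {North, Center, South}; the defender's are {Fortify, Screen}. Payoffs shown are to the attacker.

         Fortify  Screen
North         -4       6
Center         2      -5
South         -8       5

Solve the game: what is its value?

Row minima: North → -4, Center → -5, South → -8; maximin = -4.
Column maxima: Fortify → 2, Screen → 6; minimax = 2.
-4 ≠ 2, so there is no saddle point; optimal play is mixed.
South is strictly dominated by North, so the attacker never plays it.
On the remaining 2×2 (North, Center vs Fortify, Screen):
Let the attacker play North with probability p. Expected payoff against Fortify: (-4)p + 2(1−p) = −6p + 2; against Screen: 6p + (-5)(1−p) = 11p − 5.
Setting these equal: −6p + 2 = 11p − 5 ⇒ −17p = -7 ⇒ p = 7/17, and the value is (-6)·(7/17) + 2 = -8/17.
For the defender: with q = P(Fortify), equating North's and Center's payoffs gives −10q + 6 = 7q − 5 ⇒ q = 11/17.

-8/17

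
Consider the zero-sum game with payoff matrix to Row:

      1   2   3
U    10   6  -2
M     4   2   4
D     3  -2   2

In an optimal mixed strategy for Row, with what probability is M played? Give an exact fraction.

4/5

Row minima: U → -2, M → 2, D → -2; maximin = 2.
Column maxima: 1 → 10, 2 → 6, 3 → 4; minimax = 4.
2 ≠ 4, so there is no saddle point; optimal play is mixed.
D is strictly dominated by M, so Row never plays it.
1 is strictly dominated by 2 (it gives Row strictly more in every row), so Column never plays it.
On the remaining 2×2 (U, M vs 2, 3):
Let Row play U with probability p. Expected payoff against 2: 6p + 2(1−p) = 4p + 2; against 3: (-2)p + 4(1−p) = −6p + 4.
Setting these equal: 4p + 2 = −6p + 4 ⇒ 10p = 2 ⇒ p = 1/5, and the value is (4)·(1/5) + 2 = 14/5.
For Column: with q = P(2), equating U's and M's payoffs gives 8q − 2 = −2q + 4 ⇒ q = 3/5.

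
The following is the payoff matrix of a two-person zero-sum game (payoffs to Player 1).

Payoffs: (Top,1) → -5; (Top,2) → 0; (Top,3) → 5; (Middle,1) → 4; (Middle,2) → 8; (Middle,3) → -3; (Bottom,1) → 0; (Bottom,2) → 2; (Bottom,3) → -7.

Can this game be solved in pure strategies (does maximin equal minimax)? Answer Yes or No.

Row minima: Top → -5, Middle → -3, Bottom → -7; maximin = -3.
Column maxima: 1 → 4, 2 → 8, 3 → 5; minimax = 4.
-3 ≠ 4, so no pure-strategy equilibrium exists.

No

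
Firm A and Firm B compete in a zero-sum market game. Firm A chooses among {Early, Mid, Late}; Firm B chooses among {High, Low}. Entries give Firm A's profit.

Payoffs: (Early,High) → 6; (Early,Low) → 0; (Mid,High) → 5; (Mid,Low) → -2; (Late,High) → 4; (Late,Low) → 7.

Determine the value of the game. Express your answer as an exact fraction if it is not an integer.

Row minima: Early → 0, Mid → -2, Late → 4; maximin = 4.
Column maxima: High → 6, Low → 7; minimax = 6.
4 ≠ 6, so there is no saddle point; optimal play is mixed.
Mid is strictly dominated by Early, so Firm A never plays it.
On the remaining 2×2 (Early, Late vs High, Low):
Let Firm A play Early with probability p. Expected payoff against High: 6p + 4(1−p) = 2p + 4; against Low: 0p + 7(1−p) = −7p + 7.
Setting these equal: 2p + 4 = −7p + 7 ⇒ 9p = 3 ⇒ p = 1/3, and the value is (2)·(1/3) + 4 = 14/3.
For Firm B: with q = P(High), equating Early's and Late's payoffs gives 6q = −3q + 7 ⇒ q = 7/9.

14/3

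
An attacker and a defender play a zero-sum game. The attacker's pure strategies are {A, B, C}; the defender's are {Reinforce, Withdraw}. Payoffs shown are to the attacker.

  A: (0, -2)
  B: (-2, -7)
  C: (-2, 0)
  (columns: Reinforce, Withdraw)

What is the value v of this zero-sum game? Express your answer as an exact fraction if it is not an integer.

Row minima: A → -2, B → -7, C → -2; maximin = -2.
Column maxima: Reinforce → 0, Withdraw → 0; minimax = 0.
-2 ≠ 0, so there is no saddle point; optimal play is mixed.
B is strictly dominated by A, so the attacker never plays it.
On the remaining 2×2 (A, C vs Reinforce, Withdraw):
Let the attacker play A with probability p. Expected payoff against Reinforce: 0p + (-2)(1−p) = 2p − 2; against Withdraw: (-2)p + 0(1−p) = −2p.
Setting these equal: 2p − 2 = −2p ⇒ 4p = 2 ⇒ p = 1/2, and the value is (2)·(1/2) − 2 = -1.
For the defender: with q = P(Reinforce), equating A's and C's payoffs gives 2q − 2 = −2q ⇒ q = 1/2.

-1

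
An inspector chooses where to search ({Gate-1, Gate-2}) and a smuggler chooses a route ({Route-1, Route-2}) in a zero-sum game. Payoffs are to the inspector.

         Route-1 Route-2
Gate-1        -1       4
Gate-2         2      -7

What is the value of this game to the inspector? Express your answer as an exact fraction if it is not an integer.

1/14

Row minima: Gate-1 → -1, Gate-2 → -7; maximin = -1.
Column maxima: Route-1 → 2, Route-2 → 4; minimax = 2.
-1 ≠ 2, so there is no saddle point; optimal play is mixed.
Let the inspector play Gate-1 with probability p. Expected payoff against Route-1: (-1)p + 2(1−p) = −3p + 2; against Route-2: 4p + (-7)(1−p) = 11p − 7.
Setting these equal: −3p + 2 = 11p − 7 ⇒ −14p = -9 ⇒ p = 9/14, and the value is (-3)·(9/14) + 2 = 1/14.
For the smuggler: with q = P(Route-1), equating Gate-1's and Gate-2's payoffs gives −5q + 4 = 9q − 7 ⇒ q = 11/14.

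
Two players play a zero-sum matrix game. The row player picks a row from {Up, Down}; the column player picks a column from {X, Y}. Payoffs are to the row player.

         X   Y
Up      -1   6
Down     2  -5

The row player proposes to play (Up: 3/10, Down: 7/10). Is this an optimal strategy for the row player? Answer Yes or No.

Against X this mix gives (3/10)·(-1) + (7/10)·2 = 11/10.
Against Y this mix gives (3/10)·6 + (7/10)·(-5) = -17/10.
The column player will play Y, holding the row player to -17/10. Shifting weight toward the row that does better against Y would raise this floor (the equalizing mix achieves 1/2 against both Y and X), so the proposed strategy is not optimal.

No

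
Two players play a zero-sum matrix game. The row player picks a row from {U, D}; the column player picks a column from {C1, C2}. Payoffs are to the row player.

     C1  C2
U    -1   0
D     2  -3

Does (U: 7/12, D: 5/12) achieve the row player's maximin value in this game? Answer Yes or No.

No

Against C1 this mix gives (7/12)·(-1) + (5/12)·2 = 1/4.
Against C2 this mix gives (7/12)·0 + (5/12)·(-3) = -5/4.
The column player will play C2, holding the row player to -5/4. Shifting weight toward the row that does better against C2 would raise this floor (the equalizing mix achieves -1/2 against both C2 and C1), so the proposed strategy is not optimal.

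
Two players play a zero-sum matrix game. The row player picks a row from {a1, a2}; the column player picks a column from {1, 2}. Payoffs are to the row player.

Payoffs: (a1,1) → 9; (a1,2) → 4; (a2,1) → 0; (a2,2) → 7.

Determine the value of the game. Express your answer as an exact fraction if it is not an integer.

Row minima: a1 → 4, a2 → 0; maximin = 4.
Column maxima: 1 → 9, 2 → 7; minimax = 7.
4 ≠ 7, so there is no saddle point; optimal play is mixed.
Let the row player play a1 with probability p. Expected payoff against 1: 9p + 0(1−p) = 9p; against 2: 4p + 7(1−p) = −3p + 7.
Setting these equal: 9p = −3p + 7 ⇒ 12p = 7 ⇒ p = 7/12, and the value is (9)·(7/12) = 21/4.
For the column player: with q = P(1), equating a1's and a2's payoffs gives 5q + 4 = −7q + 7 ⇒ q = 1/4.

21/4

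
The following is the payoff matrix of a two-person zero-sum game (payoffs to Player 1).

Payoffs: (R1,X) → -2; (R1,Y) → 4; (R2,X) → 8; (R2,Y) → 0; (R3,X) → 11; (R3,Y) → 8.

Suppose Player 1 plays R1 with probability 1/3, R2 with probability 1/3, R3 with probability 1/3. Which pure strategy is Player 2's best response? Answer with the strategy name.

If Player 2 plays X, Player 1's expected payoff is (1/3)·(-2) + (1/3)·8 + (1/3)·11 = 17/3.
If Player 2 plays Y, Player 1's expected payoff is (1/3)·4 + (1/3)·0 + (1/3)·8 = 4.
Player 2 minimizes Player 1's payoff; the smallest is 4, so the best response is Y.

Y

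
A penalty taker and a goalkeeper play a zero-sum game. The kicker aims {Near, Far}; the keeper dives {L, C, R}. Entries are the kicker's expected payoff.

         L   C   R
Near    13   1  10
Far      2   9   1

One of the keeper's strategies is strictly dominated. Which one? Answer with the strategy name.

L

R holds the kicker's payoff strictly below L in every row: 10 < 13, 1 < 2.
So L is strictly dominated for the keeper.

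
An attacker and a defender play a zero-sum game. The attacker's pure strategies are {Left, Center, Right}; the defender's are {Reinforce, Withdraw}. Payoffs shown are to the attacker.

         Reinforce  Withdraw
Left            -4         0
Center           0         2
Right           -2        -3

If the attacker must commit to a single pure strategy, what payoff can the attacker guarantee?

0

Row minima: Left → -4, Center → 0, Right → -3.
The best of these is 0.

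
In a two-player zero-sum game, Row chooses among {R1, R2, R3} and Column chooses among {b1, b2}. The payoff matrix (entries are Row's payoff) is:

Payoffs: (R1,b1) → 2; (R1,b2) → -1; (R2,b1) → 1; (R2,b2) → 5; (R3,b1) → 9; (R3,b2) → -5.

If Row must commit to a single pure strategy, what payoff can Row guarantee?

1

Row minima: R1 → -1, R2 → 1, R3 → -5.
The best of these is 1.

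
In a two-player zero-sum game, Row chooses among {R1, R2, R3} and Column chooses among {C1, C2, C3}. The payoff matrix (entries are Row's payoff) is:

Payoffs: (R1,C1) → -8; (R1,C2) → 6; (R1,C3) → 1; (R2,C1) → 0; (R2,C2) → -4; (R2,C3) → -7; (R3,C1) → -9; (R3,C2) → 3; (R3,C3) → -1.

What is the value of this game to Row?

-7/2

Row minima: R1 → -8, R2 → -7, R3 → -9; maximin = -7.
Column maxima: C1 → 0, C2 → 6, C3 → 1; minimax = 0.
-7 ≠ 0, so there is no saddle point; optimal play is mixed.
R3 is strictly dominated by R1, so Row never plays it.
C2 is strictly dominated by C3 (it gives Row strictly more in every row), so Column never plays it.
On the remaining 2×2 (R1, R2 vs C1, C3):
Let Row play R1 with probability p. Expected payoff against C1: (-8)p + 0(1−p) = −8p; against C3: 1p + (-7)(1−p) = 8p − 7.
Setting these equal: −8p = 8p − 7 ⇒ −16p = -7 ⇒ p = 7/16, and the value is (-8)·(7/16) = -7/2.
For Column: with q = P(C1), equating R1's and R2's payoffs gives −9q + 1 = 7q − 7 ⇒ q = 1/2.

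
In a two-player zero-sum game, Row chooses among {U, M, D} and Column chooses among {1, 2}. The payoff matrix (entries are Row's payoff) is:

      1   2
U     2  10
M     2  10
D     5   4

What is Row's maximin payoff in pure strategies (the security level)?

4

Row minima: U → 2, M → 2, D → 4.
The best of these is 4.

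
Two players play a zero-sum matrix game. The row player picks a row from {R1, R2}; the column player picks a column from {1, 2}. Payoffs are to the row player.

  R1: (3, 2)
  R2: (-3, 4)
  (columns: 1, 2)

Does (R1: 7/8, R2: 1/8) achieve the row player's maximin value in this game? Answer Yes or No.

Against 1 this mix gives (7/8)·3 + (1/8)·(-3) = 9/4.
Against 2 this mix gives (7/8)·2 + (1/8)·4 = 9/4.
All of the column player's active replies (1, 2) yield 9/4, and no column does worse for the row player. The mix makes the column player indifferent and guarantees 9/4, so it is optimal.

Yes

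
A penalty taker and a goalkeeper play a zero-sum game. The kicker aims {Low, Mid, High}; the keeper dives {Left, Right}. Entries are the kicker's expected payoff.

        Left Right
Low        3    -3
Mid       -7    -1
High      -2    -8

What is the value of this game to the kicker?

Row minima: Low → -3, Mid → -7, High → -8; maximin = -3.
Column maxima: Left → 3, Right → -1; minimax = -1.
-3 ≠ -1, so there is no saddle point; optimal play is mixed.
High is strictly dominated by Low, so the kicker never plays it.
On the remaining 2×2 (Low, Mid vs Left, Right):
Let the kicker play Low with probability p. Expected payoff against Left: 3p + (-7)(1−p) = 10p − 7; against Right: (-3)p + (-1)(1−p) = −2p − 1.
Setting these equal: 10p − 7 = −2p − 1 ⇒ 12p = 6 ⇒ p = 1/2, and the value is (10)·(1/2) − 7 = -2.
For the keeper: with q = P(Left), equating Low's and Mid's payoffs gives 6q − 3 = −6q − 1 ⇒ q = 1/6.

-2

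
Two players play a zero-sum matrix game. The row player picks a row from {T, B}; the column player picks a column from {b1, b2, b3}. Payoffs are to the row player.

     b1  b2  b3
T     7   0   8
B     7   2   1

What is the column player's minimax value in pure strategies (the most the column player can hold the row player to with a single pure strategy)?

2

Column maxima: b1 → 7, b2 → 2, b3 → 8.
The smallest of these is 2.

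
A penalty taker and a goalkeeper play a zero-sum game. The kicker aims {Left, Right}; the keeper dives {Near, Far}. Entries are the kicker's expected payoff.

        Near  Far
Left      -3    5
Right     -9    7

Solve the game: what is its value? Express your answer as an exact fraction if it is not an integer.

-3

Row minima: Left → -3, Right → -9; maximin = -3.
Column maxima: Near → -3, Far → 7; minimax = -3.
Since maximin = minimax = -3, there is a saddle point and the value is -3.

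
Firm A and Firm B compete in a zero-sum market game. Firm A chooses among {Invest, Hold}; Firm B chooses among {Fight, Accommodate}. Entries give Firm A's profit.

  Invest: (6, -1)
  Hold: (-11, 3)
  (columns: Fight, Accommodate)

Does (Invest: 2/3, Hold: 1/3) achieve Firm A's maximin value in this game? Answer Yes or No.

Against Fight this mix gives (2/3)·6 + (1/3)·(-11) = 1/3.
Against Accommodate this mix gives (2/3)·(-1) + (1/3)·3 = 1/3.
All of Firm B's active replies (Fight, Accommodate) yield 1/3, and no column does worse for Firm A. The mix makes Firm B indifferent and guarantees 1/3, so it is optimal.

Yes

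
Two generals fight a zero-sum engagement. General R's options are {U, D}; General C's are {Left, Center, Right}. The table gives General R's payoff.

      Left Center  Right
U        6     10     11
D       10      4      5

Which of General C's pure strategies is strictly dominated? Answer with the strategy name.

Center holds General R's payoff strictly below Right in every row: 10 < 11, 4 < 5.
So Right is strictly dominated for General C.

Right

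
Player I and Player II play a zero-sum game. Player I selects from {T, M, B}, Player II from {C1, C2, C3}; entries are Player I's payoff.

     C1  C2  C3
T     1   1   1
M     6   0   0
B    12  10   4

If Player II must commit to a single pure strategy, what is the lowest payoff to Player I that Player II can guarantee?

4

Column maxima: C1 → 12, C2 → 10, C3 → 4.
The smallest of these is 4.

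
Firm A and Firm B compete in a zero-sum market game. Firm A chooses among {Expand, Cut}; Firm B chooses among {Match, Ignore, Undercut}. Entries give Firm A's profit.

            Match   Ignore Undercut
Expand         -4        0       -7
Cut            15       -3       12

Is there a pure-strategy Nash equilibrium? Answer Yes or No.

Row minima: Expand → -7, Cut → -3; maximin = -3.
Column maxima: Match → 15, Ignore → 0, Undercut → 12; minimax = 0.
-3 ≠ 0, so no pure-strategy equilibrium exists.

No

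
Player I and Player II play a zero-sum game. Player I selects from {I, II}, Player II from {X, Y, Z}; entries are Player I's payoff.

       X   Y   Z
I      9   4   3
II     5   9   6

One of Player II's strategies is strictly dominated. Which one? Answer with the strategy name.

Z holds Player I's payoff strictly below Y in every row: 3 < 4, 6 < 9.
So Y is strictly dominated for Player II.

Y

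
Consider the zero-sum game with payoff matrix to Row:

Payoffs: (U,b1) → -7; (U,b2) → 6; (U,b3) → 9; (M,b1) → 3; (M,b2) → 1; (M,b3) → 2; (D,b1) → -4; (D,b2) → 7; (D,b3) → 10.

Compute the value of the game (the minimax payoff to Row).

Row minima: U → -7, M → 1, D → -4; maximin = 1.
Column maxima: b1 → 3, b2 → 7, b3 → 10; minimax = 3.
1 ≠ 3, so there is no saddle point; optimal play is mixed.
U is strictly dominated by D, so Row never plays it.
b3 is strictly dominated by b2 (it gives Row strictly more in every row), so Column never plays it.
On the remaining 2×2 (M, D vs b1, b2):
Let Row play M with probability p. Expected payoff against b1: 3p + (-4)(1−p) = 7p − 4; against b2: 1p + 7(1−p) = −6p + 7.
Setting these equal: 7p − 4 = −6p + 7 ⇒ 13p = 11 ⇒ p = 11/13, and the value is (7)·(11/13) − 4 = 25/13.
For Column: with q = P(b1), equating M's and D's payoffs gives 2q + 1 = −11q + 7 ⇒ q = 6/13.

25/13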